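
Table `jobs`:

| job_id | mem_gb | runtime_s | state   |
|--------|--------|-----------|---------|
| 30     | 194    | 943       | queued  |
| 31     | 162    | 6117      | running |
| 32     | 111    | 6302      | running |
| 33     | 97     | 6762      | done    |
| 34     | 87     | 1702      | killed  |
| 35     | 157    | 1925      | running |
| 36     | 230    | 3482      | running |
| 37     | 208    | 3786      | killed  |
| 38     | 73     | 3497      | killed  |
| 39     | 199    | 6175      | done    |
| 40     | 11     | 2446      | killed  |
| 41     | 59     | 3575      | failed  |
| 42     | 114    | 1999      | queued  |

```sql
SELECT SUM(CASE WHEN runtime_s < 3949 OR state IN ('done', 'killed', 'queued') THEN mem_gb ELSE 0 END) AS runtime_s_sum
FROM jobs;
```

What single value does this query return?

job_id=30: ✓ → 194
job_id=31: ✗
job_id=32: ✗
job_id=33: ✓ → 97
job_id=34: ✓ → 87
job_id=35: ✓ → 157
job_id=36: ✓ → 230
job_id=37: ✓ → 208
job_id=38: ✓ → 73
job_id=39: ✓ → 199
job_id=40: ✓ → 11
job_id=41: ✓ → 59
job_id=42: ✓ → 114
runtime_s_sum = 194 + 97 + 87 + 157 + 230 + 208 + 73 + 199 + 11 + 59 + 114 = 1429

1429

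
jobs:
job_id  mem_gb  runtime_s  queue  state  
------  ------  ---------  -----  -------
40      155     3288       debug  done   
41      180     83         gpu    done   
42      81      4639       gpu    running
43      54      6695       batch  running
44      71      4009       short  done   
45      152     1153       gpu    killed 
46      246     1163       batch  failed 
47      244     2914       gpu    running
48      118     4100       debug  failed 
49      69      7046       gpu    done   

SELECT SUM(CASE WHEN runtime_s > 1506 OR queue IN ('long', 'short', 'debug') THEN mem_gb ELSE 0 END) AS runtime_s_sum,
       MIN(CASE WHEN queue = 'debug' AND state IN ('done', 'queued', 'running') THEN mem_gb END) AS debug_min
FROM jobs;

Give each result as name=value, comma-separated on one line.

[runtime_s_sum: runtime_s > 1506 OR queue IN ('long', 'short', 'debug')]
job_id=40: ✓ → 155
job_id=41: ✗
job_id=42: ✓ → 81
job_id=43: ✓ → 54
job_id=44: ✓ → 71
job_id=45: ✗
job_id=46: ✗
job_id=47: ✓ → 244
job_id=48: ✓ → 118
job_id=49: ✓ → 69
runtime_s_sum = 155 + 81 + 54 + 71 + 244 + 118 + 69 = 792
—
[debug_min: queue = 'debug' AND state IN ('done', 'queued', 'running')]
job_id=40: ✓ → 155
job_id=41: ✗
job_id=42: ✗
job_id=43: ✗
job_id=44: ✗
job_id=45: ✗
job_id=46: ✗
job_id=47: ✗
job_id=48: ✗
job_id=49: ✗
debug_min = MIN(155) = 155

runtime_s_sum=792, debug_min=155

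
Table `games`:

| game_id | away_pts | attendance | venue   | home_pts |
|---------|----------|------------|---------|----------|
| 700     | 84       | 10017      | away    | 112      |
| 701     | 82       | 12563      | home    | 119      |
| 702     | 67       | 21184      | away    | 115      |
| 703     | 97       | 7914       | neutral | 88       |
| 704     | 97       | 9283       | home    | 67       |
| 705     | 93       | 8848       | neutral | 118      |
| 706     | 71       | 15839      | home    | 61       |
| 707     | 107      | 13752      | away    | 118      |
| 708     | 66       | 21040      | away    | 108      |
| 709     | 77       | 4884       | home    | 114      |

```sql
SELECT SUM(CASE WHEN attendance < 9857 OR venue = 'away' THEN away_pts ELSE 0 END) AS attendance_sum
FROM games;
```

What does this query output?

game_id=700: ✓ → 84
game_id=701: ✗
game_id=702: ✓ → 67
game_id=703: ✓ → 97
game_id=704: ✓ → 97
game_id=705: ✓ → 93
game_id=706: ✗
game_id=707: ✓ → 107
game_id=708: ✓ → 66
game_id=709: ✓ → 77
attendance_sum = 84 + 67 + 97 + 97 + 93 + 107 + 66 + 77 = 688

688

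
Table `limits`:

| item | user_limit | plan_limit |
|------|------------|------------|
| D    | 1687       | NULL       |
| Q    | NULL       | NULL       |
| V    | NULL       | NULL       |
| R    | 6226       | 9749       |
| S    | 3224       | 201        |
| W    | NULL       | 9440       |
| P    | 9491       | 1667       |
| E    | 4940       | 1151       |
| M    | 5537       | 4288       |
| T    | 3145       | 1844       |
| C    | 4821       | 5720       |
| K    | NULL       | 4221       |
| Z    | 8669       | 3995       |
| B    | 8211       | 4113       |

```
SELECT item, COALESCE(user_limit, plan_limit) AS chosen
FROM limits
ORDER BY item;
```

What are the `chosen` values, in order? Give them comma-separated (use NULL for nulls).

item=B: user_limit=8211 → 8211
item=C: user_limit=4821 → 4821
item=D: user_limit=1687 → 1687
item=E: user_limit=4940 → 4940
item=K: user_limit=NULL, plan_limit=4221 → 4221
item=M: user_limit=5537 → 5537
item=P: user_limit=9491 → 9491
item=Q: user_limit=NULL, plan_limit=NULL (all NULL) → NULL
item=R: user_limit=6226 → 6226
item=S: user_limit=3224 → 3224
item=T: user_limit=3145 → 3145
item=V: user_limit=NULL, plan_limit=NULL (all NULL) → NULL
item=W: user_limit=NULL, plan_limit=9440 → 9440
item=Z: user_limit=8669 → 8669

8211, 4821, 1687, 4940, 4221, 5537, 9491, NULL, 6226, 3224, 3145, NULL, 9440, 8669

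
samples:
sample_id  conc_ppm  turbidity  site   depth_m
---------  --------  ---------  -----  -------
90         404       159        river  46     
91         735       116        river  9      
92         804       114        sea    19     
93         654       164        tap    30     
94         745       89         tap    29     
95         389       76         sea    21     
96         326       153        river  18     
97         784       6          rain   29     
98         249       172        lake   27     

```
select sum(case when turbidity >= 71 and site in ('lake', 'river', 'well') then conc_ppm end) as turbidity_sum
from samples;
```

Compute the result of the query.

1714

sample_id=90: ✓ → 404
sample_id=91: ✓ → 735
sample_id=92: ✗
sample_id=93: ✗
sample_id=94: ✗
sample_id=95: ✗
sample_id=96: ✓ → 326
sample_id=97: ✗
sample_id=98: ✓ → 249
turbidity_sum = 404 + 735 + 326 + 249 = 1714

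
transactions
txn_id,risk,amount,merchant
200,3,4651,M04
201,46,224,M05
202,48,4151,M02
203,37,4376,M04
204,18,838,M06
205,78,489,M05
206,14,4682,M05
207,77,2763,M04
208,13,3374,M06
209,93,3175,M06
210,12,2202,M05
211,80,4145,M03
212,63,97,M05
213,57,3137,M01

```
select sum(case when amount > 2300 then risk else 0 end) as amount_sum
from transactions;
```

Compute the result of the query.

422

txn_id=200: ✓ → 3
txn_id=201: ✗
txn_id=202: ✓ → 48
txn_id=203: ✓ → 37
txn_id=204: ✗
txn_id=205: ✗
txn_id=206: ✓ → 14
txn_id=207: ✓ → 77
txn_id=208: ✓ → 13
txn_id=209: ✓ → 93
txn_id=210: ✗
txn_id=211: ✓ → 80
txn_id=212: ✗
txn_id=213: ✓ → 57
amount_sum = 3 + 48 + 37 + 14 + 77 + 13 + 93 + 80 + 57 = 422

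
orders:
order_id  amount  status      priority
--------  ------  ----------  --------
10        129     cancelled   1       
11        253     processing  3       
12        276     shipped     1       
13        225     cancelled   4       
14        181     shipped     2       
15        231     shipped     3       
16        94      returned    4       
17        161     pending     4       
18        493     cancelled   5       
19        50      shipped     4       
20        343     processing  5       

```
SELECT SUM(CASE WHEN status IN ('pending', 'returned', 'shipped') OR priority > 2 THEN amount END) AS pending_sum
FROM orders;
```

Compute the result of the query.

order_id=10: ✗
order_id=11: ✓ → 253
order_id=12: ✓ → 276
order_id=13: ✓ → 225
order_id=14: ✓ → 181
order_id=15: ✓ → 231
order_id=16: ✓ → 94
order_id=17: ✓ → 161
order_id=18: ✓ → 493
order_id=19: ✓ → 50
order_id=20: ✓ → 343
pending_sum = 253 + 276 + 225 + 181 + 231 + 94 + 161 + 493 + 50 + 343 = 2307

2307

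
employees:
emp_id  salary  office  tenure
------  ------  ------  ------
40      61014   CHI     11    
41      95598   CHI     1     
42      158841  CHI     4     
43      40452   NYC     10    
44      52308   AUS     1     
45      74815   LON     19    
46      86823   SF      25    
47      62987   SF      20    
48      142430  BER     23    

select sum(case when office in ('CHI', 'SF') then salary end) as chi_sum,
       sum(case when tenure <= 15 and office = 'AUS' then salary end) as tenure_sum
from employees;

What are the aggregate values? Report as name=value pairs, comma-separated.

chi_sum=465263, tenure_sum=52308

[chi_sum: office in ('CHI', 'SF')]
emp_id=40: ✓ → 61014
emp_id=41: ✓ → 95598
emp_id=42: ✓ → 158841
emp_id=43: ✗
emp_id=44: ✗
emp_id=45: ✗
emp_id=46: ✓ → 86823
emp_id=47: ✓ → 62987
emp_id=48: ✗
chi_sum = 61014 + 95598 + 158841 + 86823 + 62987 = 465263
—
[tenure_sum: tenure <= 15 and office = 'AUS']
emp_id=40: ✗
emp_id=41: ✗
emp_id=42: ✗
emp_id=43: ✗
emp_id=44: ✓ → 52308
emp_id=45: ✗
emp_id=46: ✗
emp_id=47: ✗
emp_id=48: ✗
tenure_sum = 52308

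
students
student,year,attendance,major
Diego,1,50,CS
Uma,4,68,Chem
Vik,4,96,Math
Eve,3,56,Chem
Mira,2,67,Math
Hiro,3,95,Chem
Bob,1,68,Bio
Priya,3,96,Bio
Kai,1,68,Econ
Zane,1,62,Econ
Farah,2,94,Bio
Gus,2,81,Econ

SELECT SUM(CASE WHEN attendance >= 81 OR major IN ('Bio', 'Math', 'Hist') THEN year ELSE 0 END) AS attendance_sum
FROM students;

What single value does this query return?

17

student=Diego: ✗
student=Uma: ✗
student=Vik: ✓ → 4
student=Eve: ✗
student=Mira: ✓ → 2
student=Hiro: ✓ → 3
student=Bob: ✓ → 1
student=Priya: ✓ → 3
student=Kai: ✗
student=Zane: ✗
student=Farah: ✓ → 2
student=Gus: ✓ → 2
attendance_sum = 4 + 2 + 3 + 1 + 3 + 2 + 2 = 17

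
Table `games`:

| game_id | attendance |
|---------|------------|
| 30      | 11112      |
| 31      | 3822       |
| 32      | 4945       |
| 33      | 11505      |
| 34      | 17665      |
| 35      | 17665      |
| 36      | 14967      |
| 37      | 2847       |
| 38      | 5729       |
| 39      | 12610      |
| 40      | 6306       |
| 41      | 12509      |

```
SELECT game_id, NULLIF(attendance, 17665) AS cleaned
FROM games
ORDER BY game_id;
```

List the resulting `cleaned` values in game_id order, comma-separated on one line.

game_id=30: attendance=11112 vs 17665: differ → 11112
game_id=31: attendance=3822 vs 17665: differ → 3822
game_id=32: attendance=4945 vs 17665: differ → 4945
game_id=33: attendance=11505 vs 17665: differ → 11505
game_id=34: attendance=17665 vs 17665: equal → NULL
game_id=35: attendance=17665 vs 17665: equal → NULL
game_id=36: attendance=14967 vs 17665: differ → 14967
game_id=37: attendance=2847 vs 17665: differ → 2847
game_id=38: attendance=5729 vs 17665: differ → 5729
game_id=39: attendance=12610 vs 17665: differ → 12610
game_id=40: attendance=6306 vs 17665: differ → 6306
game_id=41: attendance=12509 vs 17665: differ → 12509

11112, 3822, 4945, 11505, NULL, NULL, 14967, 2847, 5729, 12610, 6306, 12509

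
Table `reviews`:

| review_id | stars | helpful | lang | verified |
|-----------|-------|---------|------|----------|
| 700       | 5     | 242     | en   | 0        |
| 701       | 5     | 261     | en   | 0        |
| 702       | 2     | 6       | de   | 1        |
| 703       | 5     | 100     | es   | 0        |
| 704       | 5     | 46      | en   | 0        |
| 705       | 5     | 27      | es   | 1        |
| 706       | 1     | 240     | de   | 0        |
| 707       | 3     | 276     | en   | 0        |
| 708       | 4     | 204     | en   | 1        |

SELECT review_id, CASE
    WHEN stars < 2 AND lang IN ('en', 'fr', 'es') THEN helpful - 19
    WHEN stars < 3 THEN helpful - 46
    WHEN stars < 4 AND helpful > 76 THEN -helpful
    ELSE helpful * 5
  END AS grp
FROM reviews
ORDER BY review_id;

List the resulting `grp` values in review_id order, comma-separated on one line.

review_id=700: ELSE → 1210
review_id=701: ELSE → 1305
review_id=702: stars < 3 → -40
review_id=703: ELSE → 500
review_id=704: ELSE → 230
review_id=705: ELSE → 135
review_id=706: stars < 3 → 194
review_id=707: stars < 4 AND helpful > 76 → -276
review_id=708: ELSE → 1020

1210, 1305, -40, 500, 230, 135, 194, -276, 1020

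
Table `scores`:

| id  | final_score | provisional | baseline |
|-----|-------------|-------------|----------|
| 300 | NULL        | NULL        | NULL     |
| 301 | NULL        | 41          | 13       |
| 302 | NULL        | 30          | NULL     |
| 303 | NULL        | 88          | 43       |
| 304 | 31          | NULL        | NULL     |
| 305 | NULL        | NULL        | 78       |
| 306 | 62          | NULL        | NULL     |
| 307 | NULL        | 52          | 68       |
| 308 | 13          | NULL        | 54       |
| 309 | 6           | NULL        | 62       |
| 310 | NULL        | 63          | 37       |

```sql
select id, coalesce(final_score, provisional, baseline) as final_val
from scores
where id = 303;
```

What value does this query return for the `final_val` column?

id = 303: final_score=NULL, provisional=88, baseline=43.
final_score=NULL, provisional=88 → 88

88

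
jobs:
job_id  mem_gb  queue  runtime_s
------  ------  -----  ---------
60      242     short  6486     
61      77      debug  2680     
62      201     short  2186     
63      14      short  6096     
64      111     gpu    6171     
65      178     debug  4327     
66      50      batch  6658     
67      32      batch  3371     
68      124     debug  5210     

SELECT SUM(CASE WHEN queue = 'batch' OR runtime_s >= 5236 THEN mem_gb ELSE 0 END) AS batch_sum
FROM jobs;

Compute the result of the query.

449

job_id=60: ✓ → 242
job_id=61: ✗
job_id=62: ✗
job_id=63: ✓ → 14
job_id=64: ✓ → 111
job_id=65: ✗
job_id=66: ✓ → 50
job_id=67: ✓ → 32
job_id=68: ✗
batch_sum = 242 + 14 + 111 + 50 + 32 = 449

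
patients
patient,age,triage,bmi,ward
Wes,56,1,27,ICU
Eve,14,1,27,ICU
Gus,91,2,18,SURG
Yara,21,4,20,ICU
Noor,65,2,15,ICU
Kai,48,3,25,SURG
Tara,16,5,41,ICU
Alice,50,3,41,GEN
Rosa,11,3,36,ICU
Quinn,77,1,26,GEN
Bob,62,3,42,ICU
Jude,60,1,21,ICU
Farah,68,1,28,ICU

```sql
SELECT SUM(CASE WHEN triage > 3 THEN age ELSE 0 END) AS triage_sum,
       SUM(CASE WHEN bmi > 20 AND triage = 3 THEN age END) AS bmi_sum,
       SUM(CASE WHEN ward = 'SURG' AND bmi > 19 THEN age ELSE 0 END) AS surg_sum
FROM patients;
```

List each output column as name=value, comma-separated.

triage_sum=37, bmi_sum=171, surg_sum=48

[triage_sum: triage > 3]
patient=Wes: ✗
patient=Eve: ✗
patient=Gus: ✗
patient=Yara: ✓ → 21
patient=Noor: ✗
patient=Kai: ✗
patient=Tara: ✓ → 16
patient=Alice: ✗
patient=Rosa: ✗
patient=Quinn: ✗
patient=Bob: ✗
patient=Jude: ✗
patient=Farah: ✗
triage_sum = 21 + 16 = 37
—
[bmi_sum: bmi > 20 AND triage = 3]
patient=Wes: ✗
patient=Eve: ✗
patient=Gus: ✗
patient=Yara: ✗
patient=Noor: ✗
patient=Kai: ✓ → 48
patient=Tara: ✗
patient=Alice: ✓ → 50
patient=Rosa: ✓ → 11
patient=Quinn: ✗
patient=Bob: ✓ → 62
patient=Jude: ✗
patient=Farah: ✗
bmi_sum = 48 + 50 + 11 + 62 = 171
—
[surg_sum: ward = 'SURG' AND bmi > 19]
patient=Wes: ✗
patient=Eve: ✗
patient=Gus: ✗
patient=Yara: ✗
patient=Noor: ✗
patient=Kai: ✓ → 48
patient=Tara: ✗
patient=Alice: ✗
patient=Rosa: ✗
patient=Quinn: ✗
patient=Bob: ✗
patient=Jude: ✗
patient=Farah: ✗
surg_sum = 48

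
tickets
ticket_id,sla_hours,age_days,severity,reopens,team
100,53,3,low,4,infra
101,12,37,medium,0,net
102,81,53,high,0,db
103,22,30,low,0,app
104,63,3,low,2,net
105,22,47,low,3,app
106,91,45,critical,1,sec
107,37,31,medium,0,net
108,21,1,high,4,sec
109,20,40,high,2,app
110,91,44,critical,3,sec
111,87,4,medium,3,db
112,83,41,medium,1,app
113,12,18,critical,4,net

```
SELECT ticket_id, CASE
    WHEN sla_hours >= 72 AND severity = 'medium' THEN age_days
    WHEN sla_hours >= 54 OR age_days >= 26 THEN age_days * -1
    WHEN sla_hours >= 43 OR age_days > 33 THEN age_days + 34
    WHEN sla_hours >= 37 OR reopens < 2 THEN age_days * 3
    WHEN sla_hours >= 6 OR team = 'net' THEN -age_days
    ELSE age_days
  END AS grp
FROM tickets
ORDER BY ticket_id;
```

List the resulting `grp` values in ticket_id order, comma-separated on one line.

37, -37, -53, -30, -3, -47, -45, -31, -1, -40, -44, 4, 41, -18

ticket_id=100: sla_hours >= 43 OR age_days > 33 → 37
ticket_id=101: sla_hours >= 54 OR age_days >= 26 → -37
ticket_id=102: sla_hours >= 54 OR age_days >= 26 → -53
ticket_id=103: sla_hours >= 54 OR age_days >= 26 → -30
ticket_id=104: sla_hours >= 54 OR age_days >= 26 → -3
ticket_id=105: sla_hours >= 54 OR age_days >= 26 → -47
ticket_id=106: sla_hours >= 54 OR age_days >= 26 → -45
ticket_id=107: sla_hours >= 54 OR age_days >= 26 → -31
ticket_id=108: sla_hours >= 6 OR team = 'net' → -1
ticket_id=109: sla_hours >= 54 OR age_days >= 26 → -40
ticket_id=110: sla_hours >= 54 OR age_days >= 26 → -44
ticket_id=111: sla_hours >= 72 AND severity = 'medium' → 4
ticket_id=112: sla_hours >= 72 AND severity = 'medium' → 41
ticket_id=113: sla_hours >= 6 OR team = 'net' → -18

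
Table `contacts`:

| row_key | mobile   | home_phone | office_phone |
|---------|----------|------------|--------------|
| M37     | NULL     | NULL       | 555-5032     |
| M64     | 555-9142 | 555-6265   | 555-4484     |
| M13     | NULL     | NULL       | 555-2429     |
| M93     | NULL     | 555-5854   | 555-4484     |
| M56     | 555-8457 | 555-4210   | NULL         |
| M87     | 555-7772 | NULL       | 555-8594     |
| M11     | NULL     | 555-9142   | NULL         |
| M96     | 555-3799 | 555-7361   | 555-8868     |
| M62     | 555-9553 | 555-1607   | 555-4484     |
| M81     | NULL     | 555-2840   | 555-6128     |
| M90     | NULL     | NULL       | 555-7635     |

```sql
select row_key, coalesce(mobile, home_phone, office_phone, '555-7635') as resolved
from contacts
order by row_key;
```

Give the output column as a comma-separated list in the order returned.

555-9142, 555-2429, 555-5032, 555-8457, 555-9553, 555-9142, 555-2840, 555-7772, 555-7635, 555-5854, 555-3799

row_key=M11: mobile=NULL, home_phone=555-9142 → 555-9142
row_key=M13: mobile=NULL, home_phone=NULL, office_phone=555-2429 → 555-2429
row_key=M37: mobile=NULL, home_phone=NULL, office_phone=555-5032 → 555-5032
row_key=M56: mobile=555-8457 → 555-8457
row_key=M62: mobile=555-9553 → 555-9553
row_key=M64: mobile=555-9142 → 555-9142
row_key=M81: mobile=NULL, home_phone=555-2840 → 555-2840
row_key=M87: mobile=555-7772 → 555-7772
row_key=M90: mobile=NULL, home_phone=NULL, office_phone=555-7635 → 555-7635
row_key=M93: mobile=NULL, home_phone=555-5854 → 555-5854
row_key=M96: mobile=555-3799 → 555-3799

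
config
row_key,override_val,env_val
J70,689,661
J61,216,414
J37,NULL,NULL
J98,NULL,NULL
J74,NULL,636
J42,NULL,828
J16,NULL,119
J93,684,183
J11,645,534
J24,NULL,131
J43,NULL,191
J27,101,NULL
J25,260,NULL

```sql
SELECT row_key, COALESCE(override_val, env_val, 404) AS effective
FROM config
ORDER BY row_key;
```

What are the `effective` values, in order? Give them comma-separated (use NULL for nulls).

645, 119, 131, 260, 101, 404, 828, 191, 216, 689, 636, 684, 404

row_key=J11: override_val=645 → 645
row_key=J16: override_val=NULL, env_val=119 → 119
row_key=J24: override_val=NULL, env_val=131 → 131
row_key=J25: override_val=260 → 260
row_key=J27: override_val=101 → 101
row_key=J37: override_val=NULL, env_val=NULL, → literal 404 → 404
row_key=J42: override_val=NULL, env_val=828 → 828
row_key=J43: override_val=NULL, env_val=191 → 191
row_key=J61: override_val=216 → 216
row_key=J70: override_val=689 → 689
row_key=J74: override_val=NULL, env_val=636 → 636
row_key=J93: override_val=684 → 684
row_key=J98: override_val=NULL, env_val=NULL, → literal 404 → 404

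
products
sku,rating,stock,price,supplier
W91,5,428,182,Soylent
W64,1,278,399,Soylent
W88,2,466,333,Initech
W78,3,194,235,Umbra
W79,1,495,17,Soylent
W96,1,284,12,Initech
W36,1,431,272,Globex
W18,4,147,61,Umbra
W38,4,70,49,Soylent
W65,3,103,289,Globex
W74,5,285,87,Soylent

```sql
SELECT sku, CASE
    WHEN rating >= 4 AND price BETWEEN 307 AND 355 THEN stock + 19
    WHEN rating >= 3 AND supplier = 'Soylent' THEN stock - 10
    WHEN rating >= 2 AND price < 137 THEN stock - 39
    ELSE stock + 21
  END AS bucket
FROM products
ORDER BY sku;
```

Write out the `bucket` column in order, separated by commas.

sku=W18: rating >= 2 AND price < 137 → 108
sku=W36: ELSE → 452
sku=W38: rating >= 3 AND supplier = 'Soylent' → 60
sku=W64: ELSE → 299
sku=W65: ELSE → 124
sku=W74: rating >= 3 AND supplier = 'Soylent' → 275
sku=W78: ELSE → 215
sku=W79: ELSE → 516
sku=W88: ELSE → 487
sku=W91: rating >= 3 AND supplier = 'Soylent' → 418
sku=W96: ELSE → 305

108, 452, 60, 299, 124, 275, 215, 516, 487, 418, 305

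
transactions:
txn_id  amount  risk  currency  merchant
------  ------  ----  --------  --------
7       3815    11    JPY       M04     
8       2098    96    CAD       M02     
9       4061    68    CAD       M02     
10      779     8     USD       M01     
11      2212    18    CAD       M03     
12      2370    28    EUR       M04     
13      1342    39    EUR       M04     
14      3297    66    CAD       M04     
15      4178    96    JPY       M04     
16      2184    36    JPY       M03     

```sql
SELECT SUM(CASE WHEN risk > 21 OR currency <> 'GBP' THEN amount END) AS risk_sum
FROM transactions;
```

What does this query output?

txn_id=7: ✓ → 3815
txn_id=8: ✓ → 2098
txn_id=9: ✓ → 4061
txn_id=10: ✓ → 779
txn_id=11: ✓ → 2212
txn_id=12: ✓ → 2370
txn_id=13: ✓ → 1342
txn_id=14: ✓ → 3297
txn_id=15: ✓ → 4178
txn_id=16: ✓ → 2184
risk_sum = 3815 + 2098 + 4061 + 779 + 2212 + 2370 + 1342 + 3297 + 4178 + 2184 = 26336

26336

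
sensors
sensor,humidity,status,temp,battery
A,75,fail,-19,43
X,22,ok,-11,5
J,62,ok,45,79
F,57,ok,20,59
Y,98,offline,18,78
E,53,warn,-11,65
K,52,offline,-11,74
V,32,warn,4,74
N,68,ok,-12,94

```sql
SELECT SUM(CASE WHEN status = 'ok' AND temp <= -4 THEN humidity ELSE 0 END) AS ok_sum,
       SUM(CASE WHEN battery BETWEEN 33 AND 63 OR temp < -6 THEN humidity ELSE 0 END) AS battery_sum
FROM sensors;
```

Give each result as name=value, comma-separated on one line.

ok_sum=90, battery_sum=327

[ok_sum: status = 'ok' AND temp <= -4]
sensor=A: ✗
sensor=X: ✓ → 22
sensor=J: ✗
sensor=F: ✗
sensor=Y: ✗
sensor=E: ✗
sensor=K: ✗
sensor=V: ✗
sensor=N: ✓ → 68
ok_sum = 22 + 68 = 90
—
[battery_sum: battery BETWEEN 33 AND 63 OR temp < -6]
sensor=A: ✓ → 75
sensor=X: ✓ → 22
sensor=J: ✗
sensor=F: ✓ → 57
sensor=Y: ✗
sensor=E: ✓ → 53
sensor=K: ✓ → 52
sensor=V: ✗
sensor=N: ✓ → 68
battery_sum = 75 + 22 + 57 + 53 + 52 + 68 = 327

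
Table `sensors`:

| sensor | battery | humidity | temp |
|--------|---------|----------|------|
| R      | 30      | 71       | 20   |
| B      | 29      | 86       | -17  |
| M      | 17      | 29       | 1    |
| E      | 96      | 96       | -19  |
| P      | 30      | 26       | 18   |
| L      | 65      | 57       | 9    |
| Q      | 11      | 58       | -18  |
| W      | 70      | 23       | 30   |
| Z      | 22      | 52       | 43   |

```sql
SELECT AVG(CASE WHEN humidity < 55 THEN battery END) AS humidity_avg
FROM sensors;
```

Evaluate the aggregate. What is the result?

sensor=R: ✗
sensor=B: ✗
sensor=M: ✓ → 17
sensor=E: ✗
sensor=P: ✓ → 30
sensor=L: ✗
sensor=Q: ✗
sensor=W: ✓ → 70
sensor=Z: ✓ → 22
humidity_avg = (17 + 30 + 70 + 22) / 4 = 34.75

34.75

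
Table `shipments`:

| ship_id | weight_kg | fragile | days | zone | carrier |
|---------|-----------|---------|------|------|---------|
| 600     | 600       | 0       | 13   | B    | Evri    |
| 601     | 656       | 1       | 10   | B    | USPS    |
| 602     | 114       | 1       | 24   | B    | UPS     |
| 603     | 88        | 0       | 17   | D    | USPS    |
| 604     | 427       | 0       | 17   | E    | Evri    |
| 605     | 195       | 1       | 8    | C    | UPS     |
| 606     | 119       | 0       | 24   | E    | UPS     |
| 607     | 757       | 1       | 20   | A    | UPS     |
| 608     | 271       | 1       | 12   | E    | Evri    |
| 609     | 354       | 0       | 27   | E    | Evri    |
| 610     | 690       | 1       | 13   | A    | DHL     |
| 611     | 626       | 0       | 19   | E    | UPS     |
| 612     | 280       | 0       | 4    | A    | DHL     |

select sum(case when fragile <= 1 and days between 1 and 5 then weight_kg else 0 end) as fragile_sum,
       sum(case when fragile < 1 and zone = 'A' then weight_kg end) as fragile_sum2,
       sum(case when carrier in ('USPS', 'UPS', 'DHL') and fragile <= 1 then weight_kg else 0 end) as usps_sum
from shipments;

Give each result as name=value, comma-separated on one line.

fragile_sum=280, fragile_sum2=280, usps_sum=3525

[fragile_sum: fragile <= 1 and days between 1 and 5]
ship_id=600: ✗
ship_id=601: ✗
ship_id=602: ✗
ship_id=603: ✗
ship_id=604: ✗
ship_id=605: ✗
ship_id=606: ✗
ship_id=607: ✗
ship_id=608: ✗
ship_id=609: ✗
ship_id=610: ✗
ship_id=611: ✗
ship_id=612: ✓ → 280
fragile_sum = 280
—
[fragile_sum2: fragile < 1 and zone = 'A']
ship_id=600: ✗
ship_id=601: ✗
ship_id=602: ✗
ship_id=603: ✗
ship_id=604: ✗
ship_id=605: ✗
ship_id=606: ✗
ship_id=607: ✗
ship_id=608: ✗
ship_id=609: ✗
ship_id=610: ✗
ship_id=611: ✗
ship_id=612: ✓ → 280
fragile_sum2 = 280
—
[usps_sum: carrier in ('USPS', 'UPS', 'DHL') and fragile <= 1]
ship_id=600: ✗
ship_id=601: ✓ → 656
ship_id=602: ✓ → 114
ship_id=603: ✓ → 88
ship_id=604: ✗
ship_id=605: ✓ → 195
ship_id=606: ✓ → 119
ship_id=607: ✓ → 757
ship_id=608: ✗
ship_id=609: ✗
ship_id=610: ✓ → 690
ship_id=611: ✓ → 626
ship_id=612: ✓ → 280
usps_sum = 656 + 114 + 88 + 195 + 119 + 757 + 690 + 626 + 280 = 3525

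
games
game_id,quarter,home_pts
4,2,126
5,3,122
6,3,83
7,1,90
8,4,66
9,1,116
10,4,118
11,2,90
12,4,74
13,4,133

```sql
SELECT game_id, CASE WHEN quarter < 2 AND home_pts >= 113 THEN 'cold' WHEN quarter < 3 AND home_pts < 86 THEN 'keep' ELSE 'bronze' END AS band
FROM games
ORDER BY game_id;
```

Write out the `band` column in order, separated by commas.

bronze, bronze, bronze, bronze, bronze, cold, bronze, bronze, bronze, bronze

game_id=4: ELSE → bronze
game_id=5: ELSE → bronze
game_id=6: ELSE → bronze
game_id=7: ELSE → bronze
game_id=8: ELSE → bronze
game_id=9: quarter < 2 AND home_pts >= 113 → cold
game_id=10: ELSE → bronze
game_id=11: ELSE → bronze
game_id=12: ELSE → bronze
game_id=13: ELSE → bronze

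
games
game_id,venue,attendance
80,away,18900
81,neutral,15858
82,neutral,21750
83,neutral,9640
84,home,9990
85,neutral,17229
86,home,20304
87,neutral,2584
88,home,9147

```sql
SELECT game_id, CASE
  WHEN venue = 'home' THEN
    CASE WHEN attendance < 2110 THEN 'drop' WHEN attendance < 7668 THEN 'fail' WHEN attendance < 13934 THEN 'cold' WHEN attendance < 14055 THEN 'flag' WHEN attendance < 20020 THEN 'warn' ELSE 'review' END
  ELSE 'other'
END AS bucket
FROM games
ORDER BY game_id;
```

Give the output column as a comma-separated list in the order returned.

other, other, other, other, cold, other, review, other, cold

game_id=80: venue='away' → outer ELSE → other
game_id=81: venue='neutral' → outer ELSE → other
game_id=82: venue='neutral' → outer ELSE → other
game_id=83: venue='neutral' → outer ELSE → other
game_id=84: venue='home' → inner[attendance < 13934] → cold
game_id=85: venue='neutral' → outer ELSE → other
game_id=86: venue='home' → inner[ELSE] → review
game_id=87: venue='neutral' → outer ELSE → other
game_id=88: venue='home' → inner[attendance < 13934] → cold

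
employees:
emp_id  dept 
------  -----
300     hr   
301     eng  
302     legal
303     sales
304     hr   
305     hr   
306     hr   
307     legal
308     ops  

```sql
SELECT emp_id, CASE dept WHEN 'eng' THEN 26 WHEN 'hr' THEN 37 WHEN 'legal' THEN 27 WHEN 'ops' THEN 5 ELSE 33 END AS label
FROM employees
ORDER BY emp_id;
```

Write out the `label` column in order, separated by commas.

37, 26, 27, 33, 37, 37, 37, 27, 5

emp_id=300: dept='hr' → 37
emp_id=301: dept='eng' → 26
emp_id=302: dept='legal' → 27
emp_id=303: ELSE → 33
emp_id=304: dept='hr' → 37
emp_id=305: dept='hr' → 37
emp_id=306: dept='hr' → 37
emp_id=307: dept='legal' → 27
emp_id=308: dept='ops' → 5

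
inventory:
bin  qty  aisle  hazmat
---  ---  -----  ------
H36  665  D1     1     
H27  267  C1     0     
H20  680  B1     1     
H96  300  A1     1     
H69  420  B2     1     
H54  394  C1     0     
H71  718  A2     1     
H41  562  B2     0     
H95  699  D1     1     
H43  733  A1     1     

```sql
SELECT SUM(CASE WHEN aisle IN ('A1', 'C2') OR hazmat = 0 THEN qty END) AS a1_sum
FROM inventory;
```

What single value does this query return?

2256

bin=H36: ✗
bin=H27: ✓ → 267
bin=H20: ✗
bin=H96: ✓ → 300
bin=H69: ✗
bin=H54: ✓ → 394
bin=H71: ✗
bin=H41: ✓ → 562
bin=H95: ✗
bin=H43: ✓ → 733
a1_sum = 267 + 300 + 394 + 562 + 733 = 2256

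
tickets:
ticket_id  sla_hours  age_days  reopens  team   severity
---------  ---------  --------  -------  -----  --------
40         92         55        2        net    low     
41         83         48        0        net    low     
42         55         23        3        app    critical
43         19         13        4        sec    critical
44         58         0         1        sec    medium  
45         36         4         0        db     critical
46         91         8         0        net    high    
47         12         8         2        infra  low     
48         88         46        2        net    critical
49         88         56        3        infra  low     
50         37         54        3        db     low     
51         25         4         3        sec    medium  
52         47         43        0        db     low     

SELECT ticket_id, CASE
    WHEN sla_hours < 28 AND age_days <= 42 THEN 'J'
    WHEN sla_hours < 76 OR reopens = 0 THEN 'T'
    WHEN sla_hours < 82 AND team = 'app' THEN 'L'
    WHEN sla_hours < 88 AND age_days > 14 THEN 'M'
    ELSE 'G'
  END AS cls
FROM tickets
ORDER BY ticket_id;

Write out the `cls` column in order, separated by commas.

G, T, T, J, T, T, T, J, G, G, T, J, T

ticket_id=40: ELSE → G
ticket_id=41: sla_hours < 76 OR reopens = 0 → T
ticket_id=42: sla_hours < 76 OR reopens = 0 → T
ticket_id=43: sla_hours < 28 AND age_days <= 42 → J
ticket_id=44: sla_hours < 76 OR reopens = 0 → T
ticket_id=45: sla_hours < 76 OR reopens = 0 → T
ticket_id=46: sla_hours < 76 OR reopens = 0 → T
ticket_id=47: sla_hours < 28 AND age_days <= 42 → J
ticket_id=48: ELSE → G
ticket_id=49: ELSE → G
ticket_id=50: sla_hours < 76 OR reopens = 0 → T
ticket_id=51: sla_hours < 28 AND age_days <= 42 → J
ticket_id=52: sla_hours < 76 OR reopens = 0 → T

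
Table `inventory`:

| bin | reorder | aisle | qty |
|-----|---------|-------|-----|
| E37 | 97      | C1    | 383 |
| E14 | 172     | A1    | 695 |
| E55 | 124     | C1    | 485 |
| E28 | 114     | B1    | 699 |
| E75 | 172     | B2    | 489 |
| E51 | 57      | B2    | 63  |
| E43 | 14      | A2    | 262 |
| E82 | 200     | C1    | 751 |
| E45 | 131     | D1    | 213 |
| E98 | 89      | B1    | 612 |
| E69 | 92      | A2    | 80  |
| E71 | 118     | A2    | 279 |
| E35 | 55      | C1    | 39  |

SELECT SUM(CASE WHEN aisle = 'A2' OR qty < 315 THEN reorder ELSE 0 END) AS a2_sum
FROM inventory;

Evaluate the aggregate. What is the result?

bin=E37: ✗
bin=E14: ✗
bin=E55: ✗
bin=E28: ✗
bin=E75: ✗
bin=E51: ✓ → 57
bin=E43: ✓ → 14
bin=E82: ✗
bin=E45: ✓ → 131
bin=E98: ✗
bin=E69: ✓ → 92
bin=E71: ✓ → 118
bin=E35: ✓ → 55
a2_sum = 57 + 14 + 131 + 92 + 118 + 55 = 467

467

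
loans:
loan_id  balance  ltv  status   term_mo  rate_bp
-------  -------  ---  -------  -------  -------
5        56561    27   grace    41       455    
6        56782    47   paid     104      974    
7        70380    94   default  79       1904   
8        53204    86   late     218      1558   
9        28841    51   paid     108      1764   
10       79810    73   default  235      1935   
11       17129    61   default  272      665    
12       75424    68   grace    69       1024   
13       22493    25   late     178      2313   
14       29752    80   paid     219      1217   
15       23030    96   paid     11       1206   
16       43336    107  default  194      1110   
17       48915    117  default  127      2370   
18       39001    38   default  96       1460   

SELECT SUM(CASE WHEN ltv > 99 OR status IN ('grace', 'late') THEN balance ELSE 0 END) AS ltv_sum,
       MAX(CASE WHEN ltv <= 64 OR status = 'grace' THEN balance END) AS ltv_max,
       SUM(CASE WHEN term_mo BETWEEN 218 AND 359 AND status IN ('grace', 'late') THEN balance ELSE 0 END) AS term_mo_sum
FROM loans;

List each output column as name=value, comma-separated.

[ltv_sum: ltv > 99 OR status IN ('grace', 'late')]
loan_id=5: ✓ → 56561
loan_id=6: ✗
loan_id=7: ✗
loan_id=8: ✓ → 53204
loan_id=9: ✗
loan_id=10: ✗
loan_id=11: ✗
loan_id=12: ✓ → 75424
loan_id=13: ✓ → 22493
loan_id=14: ✗
loan_id=15: ✗
loan_id=16: ✓ → 43336
loan_id=17: ✓ → 48915
loan_id=18: ✗
ltv_sum = 56561 + 53204 + 75424 + 22493 + 43336 + 48915 = 299933
—
[ltv_max: ltv <= 64 OR status = 'grace']
loan_id=5: ✓ → 56561
loan_id=6: ✓ → 56782
loan_id=7: ✗
loan_id=8: ✗
loan_id=9: ✓ → 28841
loan_id=10: ✗
loan_id=11: ✓ → 17129
loan_id=12: ✓ → 75424
loan_id=13: ✓ → 22493
loan_id=14: ✗
loan_id=15: ✗
loan_id=16: ✗
loan_id=17: ✗
loan_id=18: ✓ → 39001
ltv_max = MAX(56561, 56782, 28841, 17129, 75424, 22493, 39001) = 75424
—
[term_mo_sum: term_mo BETWEEN 218 AND 359 AND status IN ('grace', 'late')]
loan_id=5: ✗
loan_id=6: ✗
loan_id=7: ✗
loan_id=8: ✓ → 53204
loan_id=9: ✗
loan_id=10: ✗
loan_id=11: ✗
loan_id=12: ✗
loan_id=13: ✗
loan_id=14: ✗
loan_id=15: ✗
loan_id=16: ✗
loan_id=17: ✗
loan_id=18: ✗
term_mo_sum = 53204

ltv_sum=299933, ltv_max=75424, term_mo_sum=53204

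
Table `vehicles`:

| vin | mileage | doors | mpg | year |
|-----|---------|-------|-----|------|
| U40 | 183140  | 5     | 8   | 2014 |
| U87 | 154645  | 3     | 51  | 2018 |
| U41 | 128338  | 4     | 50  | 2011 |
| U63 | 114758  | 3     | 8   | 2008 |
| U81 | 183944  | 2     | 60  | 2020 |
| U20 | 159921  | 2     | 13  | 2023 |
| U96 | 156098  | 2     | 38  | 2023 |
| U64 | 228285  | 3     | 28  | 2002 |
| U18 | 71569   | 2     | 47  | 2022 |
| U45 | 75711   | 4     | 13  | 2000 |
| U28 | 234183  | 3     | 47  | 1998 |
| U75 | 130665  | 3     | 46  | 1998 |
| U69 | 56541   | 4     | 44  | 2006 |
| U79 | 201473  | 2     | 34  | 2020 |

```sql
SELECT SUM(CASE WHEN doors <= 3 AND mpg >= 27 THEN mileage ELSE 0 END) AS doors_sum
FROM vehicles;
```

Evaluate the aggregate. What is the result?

vin=U40: ✗
vin=U87: ✓ → 154645
vin=U41: ✗
vin=U63: ✗
vin=U81: ✓ → 183944
vin=U20: ✗
vin=U96: ✓ → 156098
vin=U64: ✓ → 228285
vin=U18: ✓ → 71569
vin=U45: ✗
vin=U28: ✓ → 234183
vin=U75: ✓ → 130665
vin=U69: ✗
vin=U79: ✓ → 201473
doors_sum = 154645 + 183944 + 156098 + 228285 + 71569 + 234183 + 130665 + 201473 = 1360862

1360862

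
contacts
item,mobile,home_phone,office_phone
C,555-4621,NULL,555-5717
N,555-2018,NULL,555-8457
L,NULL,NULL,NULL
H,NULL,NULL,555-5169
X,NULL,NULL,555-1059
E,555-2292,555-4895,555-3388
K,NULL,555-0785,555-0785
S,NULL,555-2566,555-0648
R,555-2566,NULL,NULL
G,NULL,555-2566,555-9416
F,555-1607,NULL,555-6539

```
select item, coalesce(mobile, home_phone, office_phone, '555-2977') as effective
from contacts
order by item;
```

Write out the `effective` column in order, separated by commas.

555-4621, 555-2292, 555-1607, 555-2566, 555-5169, 555-0785, 555-2977, 555-2018, 555-2566, 555-2566, 555-1059

item=C: mobile=555-4621 → 555-4621
item=E: mobile=555-2292 → 555-2292
item=F: mobile=555-1607 → 555-1607
item=G: mobile=NULL, home_phone=555-2566 → 555-2566
item=H: mobile=NULL, home_phone=NULL, office_phone=555-5169 → 555-5169
item=K: mobile=NULL, home_phone=555-0785 → 555-0785
item=L: mobile=NULL, home_phone=NULL, office_phone=NULL, → literal 555-2977 → 555-2977
item=N: mobile=555-2018 → 555-2018
item=R: mobile=555-2566 → 555-2566
item=S: mobile=NULL, home_phone=555-2566 → 555-2566
item=X: mobile=NULL, home_phone=NULL, office_phone=555-1059 → 555-1059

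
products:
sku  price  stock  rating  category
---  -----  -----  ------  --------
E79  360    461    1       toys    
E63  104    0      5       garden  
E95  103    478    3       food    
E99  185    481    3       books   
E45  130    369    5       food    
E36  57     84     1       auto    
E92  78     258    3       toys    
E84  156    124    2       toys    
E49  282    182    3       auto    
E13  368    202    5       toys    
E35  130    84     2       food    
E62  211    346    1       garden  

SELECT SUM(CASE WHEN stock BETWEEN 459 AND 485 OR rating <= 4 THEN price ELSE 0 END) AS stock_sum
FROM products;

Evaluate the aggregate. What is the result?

1562

sku=E79: ✓ → 360
sku=E63: ✗
sku=E95: ✓ → 103
sku=E99: ✓ → 185
sku=E45: ✗
sku=E36: ✓ → 57
sku=E92: ✓ → 78
sku=E84: ✓ → 156
sku=E49: ✓ → 282
sku=E13: ✗
sku=E35: ✓ → 130
sku=E62: ✓ → 211
stock_sum = 360 + 103 + 185 + 57 + 78 + 156 + 282 + 130 + 211 = 1562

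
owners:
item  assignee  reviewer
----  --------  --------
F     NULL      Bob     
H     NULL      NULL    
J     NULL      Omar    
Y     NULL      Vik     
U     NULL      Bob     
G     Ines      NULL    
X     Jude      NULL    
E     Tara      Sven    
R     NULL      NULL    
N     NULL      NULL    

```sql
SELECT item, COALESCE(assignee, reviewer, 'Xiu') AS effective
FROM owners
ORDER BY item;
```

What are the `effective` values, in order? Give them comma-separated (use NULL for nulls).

Tara, Bob, Ines, Xiu, Omar, Xiu, Xiu, Bob, Jude, Vik

item=E: assignee=Tara → Tara
item=F: assignee=NULL, reviewer=Bob → Bob
item=G: assignee=Ines → Ines
item=H: assignee=NULL, reviewer=NULL, → literal Xiu → Xiu
item=J: assignee=NULL, reviewer=Omar → Omar
item=N: assignee=NULL, reviewer=NULL, → literal Xiu → Xiu
item=R: assignee=NULL, reviewer=NULL, → literal Xiu → Xiu
item=U: assignee=NULL, reviewer=Bob → Bob
item=X: assignee=Jude → Jude
item=Y: assignee=NULL, reviewer=Vik → Vik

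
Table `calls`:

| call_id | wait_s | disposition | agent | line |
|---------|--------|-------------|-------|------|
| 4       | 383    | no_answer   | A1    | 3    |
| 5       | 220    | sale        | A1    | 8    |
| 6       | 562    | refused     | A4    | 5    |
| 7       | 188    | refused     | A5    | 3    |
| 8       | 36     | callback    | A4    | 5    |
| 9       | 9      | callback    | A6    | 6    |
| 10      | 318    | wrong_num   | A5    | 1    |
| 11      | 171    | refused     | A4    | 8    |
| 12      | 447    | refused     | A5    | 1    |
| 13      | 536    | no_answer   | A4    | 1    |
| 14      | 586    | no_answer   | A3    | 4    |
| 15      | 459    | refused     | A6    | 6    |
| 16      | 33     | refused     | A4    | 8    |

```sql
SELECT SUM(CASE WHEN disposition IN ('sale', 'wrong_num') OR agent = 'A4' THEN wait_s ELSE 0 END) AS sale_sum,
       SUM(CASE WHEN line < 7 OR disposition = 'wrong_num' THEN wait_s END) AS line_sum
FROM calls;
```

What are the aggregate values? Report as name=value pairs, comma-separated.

sale_sum=1876, line_sum=3524

[sale_sum: disposition IN ('sale', 'wrong_num') OR agent = 'A4']
call_id=4: ✗
call_id=5: ✓ → 220
call_id=6: ✓ → 562
call_id=7: ✗
call_id=8: ✓ → 36
call_id=9: ✗
call_id=10: ✓ → 318
call_id=11: ✓ → 171
call_id=12: ✗
call_id=13: ✓ → 536
call_id=14: ✗
call_id=15: ✗
call_id=16: ✓ → 33
sale_sum = 220 + 562 + 36 + 318 + 171 + 536 + 33 = 1876
—
[line_sum: line < 7 OR disposition = 'wrong_num']
call_id=4: ✓ → 383
call_id=5: ✗
call_id=6: ✓ → 562
call_id=7: ✓ → 188
call_id=8: ✓ → 36
call_id=9: ✓ → 9
call_id=10: ✓ → 318
call_id=11: ✗
call_id=12: ✓ → 447
call_id=13: ✓ → 536
call_id=14: ✓ → 586
call_id=15: ✓ → 459
call_id=16: ✗
line_sum = 383 + 562 + 188 + 36 + 9 + 318 + 447 + 536 + 586 + 459 = 3524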